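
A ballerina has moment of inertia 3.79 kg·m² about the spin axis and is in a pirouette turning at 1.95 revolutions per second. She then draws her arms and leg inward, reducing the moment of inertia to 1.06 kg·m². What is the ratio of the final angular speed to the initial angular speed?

No external torque acts about the spin axis, so angular momentum is conserved.
ω₂/ω₁ = I₁/I₂ = 3.790 / 1.060 = 3.575.

ω₂/ω₁ ≈ 3.58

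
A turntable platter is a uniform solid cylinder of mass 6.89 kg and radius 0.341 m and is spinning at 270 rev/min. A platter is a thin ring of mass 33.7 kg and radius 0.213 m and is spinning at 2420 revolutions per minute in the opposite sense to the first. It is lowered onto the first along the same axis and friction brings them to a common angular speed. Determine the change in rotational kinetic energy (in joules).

ΔKE ≈ -12600 J

The coupling torques are internal; angular momentum about the shared axis is conserved.
Moments of inertia: I_A = ½(6.89)(0.341)² = 0.4006 kg·m²; I_B = (33.7)(0.213)² = 1.529 kg·m².
Taking A's sense as positive: L = (0.4006)(270) − (1.529)(2420) = -3592 kg·m²·rpm.
Combined I = 0.4006 + 1.529 = 1.930 kg·m².
ω_f = L / I = -3592 / 1.930 = -1862 rpm.
KE_i = ½ΣIω² = 49260 J; KE_f = ½(1.930)(194.9)² = 36660 J.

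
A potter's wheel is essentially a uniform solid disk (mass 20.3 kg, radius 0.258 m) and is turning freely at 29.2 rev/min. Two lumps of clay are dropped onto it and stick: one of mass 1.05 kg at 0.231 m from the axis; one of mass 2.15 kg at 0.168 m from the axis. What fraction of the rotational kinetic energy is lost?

No external torque acts about the axis; L_before = L_after.
I_p = ½(20.3)(0.258)² = 0.6756 kg·m².
Added inertia Σmr² = (1.05)(0.231)² + (2.15)(0.168)² = 0.1167 kg·m²; I_f = 0.6756 + 0.1167 = 0.7923 kg·m².
ω_f = I_p ω_i / I_f = (0.6756)(29.2) / 0.7923 = 24.90 rpm.
KE_i = ½(0.6756)(3.058 rad/s)² = 3.159 J; KE_f = ½(0.7923)(2.607)² = 2.693 J.
Fraction lost = 0.1473.

fraction ≈ 0.147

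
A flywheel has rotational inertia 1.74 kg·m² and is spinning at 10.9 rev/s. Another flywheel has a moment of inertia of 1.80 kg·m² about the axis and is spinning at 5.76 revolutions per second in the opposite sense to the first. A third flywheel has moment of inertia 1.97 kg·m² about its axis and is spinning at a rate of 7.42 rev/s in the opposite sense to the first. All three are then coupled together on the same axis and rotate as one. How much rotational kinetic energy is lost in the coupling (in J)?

ΔKE lost ≈ 7270 J

No external torque acts about the common axis, so total angular momentum is conserved.
Taking A's sense as positive: L = (1.740)(10.9) − (1.800)(5.76) − (1.970)(7.42) = -6.019 kg·m²·rev/s.
Combined I = 1.740 + 1.800 + 1.970 = 5.510 kg·m².
ω_f = L / I = -6.019 / 5.510 = -1.092 rev/s.
KE_i = ½ΣIω² = 7400 J; KE_f = ½(5.510)(6.864)² = 129.8 J.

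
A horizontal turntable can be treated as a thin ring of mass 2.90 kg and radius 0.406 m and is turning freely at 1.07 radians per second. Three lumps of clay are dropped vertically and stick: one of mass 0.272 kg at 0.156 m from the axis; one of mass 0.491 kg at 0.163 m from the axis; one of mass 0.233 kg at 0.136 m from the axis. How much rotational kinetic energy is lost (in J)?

The added mass arrives with no angular momentum about the axis, and any external torque about the axis is negligible, so the system's angular momentum is conserved.
I_p = (2.90)(0.406)² = 0.4780 kg·m².
Added inertia Σmr² = (0.272)(0.156)² + (0.491)(0.163)² + (0.233)(0.136)² = 0.02397 kg·m²; I_f = 0.4780 + 0.02397 = 0.5020 kg·m².
ω_f = I_p ω_i / I_f = (0.4780)(1.07) / 0.5020 = 1.019 rad/s.
KE_i = ½(0.4780)(1.070 rad/s)² = 0.2736 J; KE_f = ½(0.5020)(1.019)² = 0.2606 J.

energy lost ≈ 0.0131 J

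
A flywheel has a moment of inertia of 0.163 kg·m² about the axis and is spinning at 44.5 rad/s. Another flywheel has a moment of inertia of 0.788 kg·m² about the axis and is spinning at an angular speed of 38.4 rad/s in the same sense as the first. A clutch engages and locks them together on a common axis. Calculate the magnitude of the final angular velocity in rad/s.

|ω_f| ≈ 39.4 rad/s

The coupling torques are internal; angular momentum about the shared axis is conserved.
Taking A's sense as positive: L = (0.1630)(44.5) + (0.7880)(38.4) = 37.51 kg·m²·rad/s.
Combined I = 0.1630 + 0.7880 = 0.9510 kg·m².
ω_f = L / I = 37.51 / 0.9510 = 39.45 rad/s.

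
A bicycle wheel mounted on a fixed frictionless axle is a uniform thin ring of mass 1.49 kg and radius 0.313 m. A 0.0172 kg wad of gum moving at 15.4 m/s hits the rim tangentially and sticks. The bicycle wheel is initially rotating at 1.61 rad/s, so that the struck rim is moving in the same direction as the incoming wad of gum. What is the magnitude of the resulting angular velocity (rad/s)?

The axle reaction passes through the axle and exerts no torque about it; angular momentum about the axle is conserved through the impact.
I_p = (1.49)(0.313)² = 0.1460 kg·m². Taking the sense of the wad of gum's angular momentum as positive, L_{wad} = m v R = (0.0172)(15.4)(0.313) = 0.08291 kg·m²/s.
L_i = +I_p ω_p + m v R = +(0.1460)(1.61) + 0.08291 = 0.3179 kg·m²/s.
After sticking, I_f = I_p + m R² = 0.1460 + (0.0172)(0.313)² = 0.1477 kg·m².
ω_f = L_i / I_f = 0.3179 / 0.1477 = 2.153 rad/s.

|ω_f| ≈ 2.15 rad/s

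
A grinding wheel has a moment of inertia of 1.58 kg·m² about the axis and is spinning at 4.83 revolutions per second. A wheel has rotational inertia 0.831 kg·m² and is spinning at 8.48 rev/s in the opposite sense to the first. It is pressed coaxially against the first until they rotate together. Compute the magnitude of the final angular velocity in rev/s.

No external torque acts about the common axis, so total angular momentum is conserved.
Taking A's sense as positive: L = (1.580)(4.83) − (0.8310)(8.48) = 0.5845 kg·m²·rev/s.
Combined I = 1.580 + 0.8310 = 2.411 kg·m².
ω_f = L / I = 0.5845 / 2.411 = 0.2424 rev/s.

|ω_f| ≈ 0.242 rev/s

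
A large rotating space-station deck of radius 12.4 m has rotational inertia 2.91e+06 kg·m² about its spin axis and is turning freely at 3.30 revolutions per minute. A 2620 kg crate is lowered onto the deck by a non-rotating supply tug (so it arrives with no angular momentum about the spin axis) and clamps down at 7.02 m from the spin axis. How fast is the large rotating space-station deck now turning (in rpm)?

ω_f ≈ 3.16 rpm

The added mass arrives with no angular momentum about the spin axis, and any external torque about the spin axis is negligible, so the system's angular momentum is conserved.
Added inertia Σmr² = (2620)(7.02)² = 1.291e+05 kg·m²; I_f = 2.910e+06 + 1.291e+05 = 3.039e+06 kg·m².
ω_f = I_p ω_i / I_f = (2.910e+06)(3.30) / 3.039e+06 = 3.160 rpm.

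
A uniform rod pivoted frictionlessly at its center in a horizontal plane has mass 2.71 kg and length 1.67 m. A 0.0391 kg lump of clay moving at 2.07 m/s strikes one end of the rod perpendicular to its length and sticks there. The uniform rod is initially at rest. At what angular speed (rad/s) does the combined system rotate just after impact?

|ω_f| ≈ 0.103 rad/s

About the pivot the impulsive forces during the collision are internal, so angular momentum about that axis is conserved.
I_p = (1/12)(2.71)(1.67)² = 0.6298 kg·m². Taking the sense of the lump of clay's angular momentum as positive, L_{lump} = m v R = (0.0391)(2.07)(1.67/2) = 0.06758 kg·m²/s.
L_i = 0 + 0.06758 = 0.06758 kg·m²/s.
After sticking, I_f = I_p + m R² = 0.6298 + (0.0391)(1.67/2)² = 0.6571 kg·m².
ω_f = L_i / I_f = 0.06758 / 0.6571 = 0.1029 rad/s.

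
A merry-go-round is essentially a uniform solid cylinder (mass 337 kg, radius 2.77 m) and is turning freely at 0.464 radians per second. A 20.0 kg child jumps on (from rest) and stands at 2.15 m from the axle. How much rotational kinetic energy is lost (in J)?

energy lost ≈ 9.29 J

The added mass arrives with no angular momentum about the axle, and any external torque about the axle is negligible, so the system's angular momentum is conserved.
I_p = ½(337)(2.77)² = 1293 kg·m².
Added inertia Σmr² = (20.0)(2.15)² = 92.45 kg·m²; I_f = 1293 + 92.45 = 1385 kg·m².
ω_f = I_p ω_i / I_f = (1293)(0.464) / 1385 = 0.4330 rad/s.
KE_i = ½(1293)(0.4640 rad/s)² = 139.2 J; KE_f = ½(1385)(0.4330)² = 129.9 J.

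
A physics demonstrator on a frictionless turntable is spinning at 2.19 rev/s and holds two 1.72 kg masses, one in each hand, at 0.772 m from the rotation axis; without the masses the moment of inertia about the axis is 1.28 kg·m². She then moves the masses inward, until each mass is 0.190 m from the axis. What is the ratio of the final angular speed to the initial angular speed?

ω₂/ω₁ ≈ 2.37

With no external torque about the axis, L is conserved: I₁ω₁ = I₂ω₂.
I₁ = 1.28 + 2(1.72)(0.772)² = 3.330 kg·m²; I₂ = 1.28 + 2(1.72)(0.190)² = 1.404 kg·m².
ω₂/ω₁ = I₁/I₂ = 3.330 / 1.404 = 2.372.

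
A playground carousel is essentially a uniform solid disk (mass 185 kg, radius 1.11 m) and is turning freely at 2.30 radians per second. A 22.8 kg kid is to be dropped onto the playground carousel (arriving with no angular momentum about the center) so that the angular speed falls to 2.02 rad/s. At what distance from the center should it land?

No external torque acts about the center; L_before = L_after.
I_p = ½(185)(1.11)² = 114.0 kg·m².
I_p ω_i = (I_p + m r²) ω_f ⇒ m r² = I_p(ω_i/ω_f − 1) = 114.0(2.30/2.02 − 1) = 15.80 kg·m².
r = √(15.80/22.8) = 0.8324 m.

r ≈ 0.832 m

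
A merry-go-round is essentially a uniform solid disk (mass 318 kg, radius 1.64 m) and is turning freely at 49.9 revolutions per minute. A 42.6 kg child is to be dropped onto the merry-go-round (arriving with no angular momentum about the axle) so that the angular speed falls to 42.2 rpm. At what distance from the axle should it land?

r ≈ 1.35 m

No external torque acts about the axle; L_before = L_after.
I_p = ½(318)(1.64)² = 427.6 kg·m².
I_p ω_i = (I_p + m r²) ω_f ⇒ m r² = I_p(ω_i/ω_f − 1) = 427.6(49.9/42.2 − 1) = 78.03 kg·m².
r = √(78.03/42.6) = 1.353 m.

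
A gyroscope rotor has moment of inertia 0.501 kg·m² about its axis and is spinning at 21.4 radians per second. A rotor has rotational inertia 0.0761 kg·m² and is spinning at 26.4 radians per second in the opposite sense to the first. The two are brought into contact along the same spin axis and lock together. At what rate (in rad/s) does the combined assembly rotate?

The coupling torques are internal; angular momentum about the shared axis is conserved.
Taking A's sense as positive: L = (0.5010)(21.4) − (0.07610)(26.4) = 8.712 kg·m²·rad/s.
Combined I = 0.5010 + 0.07610 = 0.5771 kg·m².
ω_f = L / I = 8.712 / 0.5771 = 15.10 rad/s.

|ω_f| ≈ 15.1 rad/s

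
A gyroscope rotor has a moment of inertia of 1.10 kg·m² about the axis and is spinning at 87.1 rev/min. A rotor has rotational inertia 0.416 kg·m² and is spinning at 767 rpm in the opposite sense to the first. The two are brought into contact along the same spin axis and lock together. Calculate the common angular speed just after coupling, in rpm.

No external torque acts about the common axis, so total angular momentum is conserved.
Taking A's sense as positive: L = (1.100)(87.1) − (0.4160)(767) = -223.3 kg·m²·rpm.
Combined I = 1.100 + 0.4160 = 1.516 kg·m².
ω_f = L / I = -223.3 / 1.516 = -147.3 rpm.

|ω_f| ≈ 147 rpm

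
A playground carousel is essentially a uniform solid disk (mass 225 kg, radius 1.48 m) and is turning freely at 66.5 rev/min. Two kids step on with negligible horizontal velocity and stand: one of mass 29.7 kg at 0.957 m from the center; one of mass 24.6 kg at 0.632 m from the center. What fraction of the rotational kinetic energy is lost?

fraction ≈ 0.131

No external torque acts about the center; L_before = L_after.
I_p = ½(225)(1.48)² = 246.4 kg·m².
Added inertia Σmr² = (29.7)(0.957)² + (24.6)(0.632)² = 37.03 kg·m²; I_f = 246.4 + 37.03 = 283.4 kg·m².
ω_f = I_p ω_i / I_f = (246.4)(66.5) / 283.4 = 57.81 rpm.
KE_i = ½(246.4)(6.964 rad/s)² = 5975 J; KE_f = ½(283.4)(6.054)² = 5195 J.
Fraction lost = 0.1306.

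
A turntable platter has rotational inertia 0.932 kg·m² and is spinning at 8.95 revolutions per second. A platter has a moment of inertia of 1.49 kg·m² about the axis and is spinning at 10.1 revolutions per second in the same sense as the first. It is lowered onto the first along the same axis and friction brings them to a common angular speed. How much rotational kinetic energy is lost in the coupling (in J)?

ΔKE lost ≈ 15.0 J

No external torque acts about the common axis, so total angular momentum is conserved.
Taking A's sense as positive: L = (0.9320)(8.95) + (1.490)(10.1) = 23.39 kg·m²·rev/s.
Combined I = 0.9320 + 1.490 = 2.422 kg·m².
ω_f = L / I = 23.39 / 2.422 = 9.657 rev/s.
KE_i = ½ΣIω² = 4474 J; KE_f = ½(2.422)(60.68)² = 4459 J.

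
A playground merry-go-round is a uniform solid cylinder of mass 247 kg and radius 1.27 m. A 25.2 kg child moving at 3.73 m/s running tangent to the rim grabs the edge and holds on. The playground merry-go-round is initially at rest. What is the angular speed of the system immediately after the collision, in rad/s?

|ω_f| ≈ 0.498 rad/s

The axle reaction passes through the axle and exerts no torque about it; angular momentum about the axle is conserved through the impact.
I_p = ½(247)(1.27)² = 199.2 kg·m². Taking the sense of the child's angular momentum as positive, L_{child} = m v R = (25.2)(3.73)(1.27) = 119.4 kg·m²/s.
L_i = 0 + 119.4 = 119.4 kg·m²/s.
After sticking, I_f = I_p + m R² = 199.2 + (25.2)(1.27)² = 239.8 kg·m².
ω_f = L_i / I_f = 119.4 / 239.8 = 0.4977 rad/s.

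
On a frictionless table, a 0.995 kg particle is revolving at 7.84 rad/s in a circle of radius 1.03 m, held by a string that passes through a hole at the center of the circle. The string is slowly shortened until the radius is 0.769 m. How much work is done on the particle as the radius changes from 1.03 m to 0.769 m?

No torque about the axis ⇒ m r₁² ω₁ = m r₂² ω₂.
ω₂ = ω₁ (r₁/r₂)² = (7.84)(1.03/0.769)² = 14.06 rad/s.
W = ΔKE = ½m(v₂² − v₁²) = 25.76 J.

W ≈ 25.8 J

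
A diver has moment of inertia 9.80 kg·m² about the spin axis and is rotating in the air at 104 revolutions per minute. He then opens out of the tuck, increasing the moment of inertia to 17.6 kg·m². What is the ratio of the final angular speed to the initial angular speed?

ω₂/ω₁ ≈ 0.557

Angular momentum about the spin axis is conserved since the torque about it is zero.
ω₂/ω₁ = I₁/I₂ = 9.800 / 17.60 = 0.5568.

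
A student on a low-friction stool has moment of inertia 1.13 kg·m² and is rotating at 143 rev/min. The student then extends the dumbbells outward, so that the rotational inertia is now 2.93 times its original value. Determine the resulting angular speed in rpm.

ω₂ ≈ 48.8 rpm

Angular momentum about the spin axis is conserved since the torque about it is zero.
I₂ = 2.93 × 1.13 = 3.311 kg·m².
ω₂ = I₁ω₁ / I₂ = (1.130)(143 rpm) / (3.311) = 48.81 rpm.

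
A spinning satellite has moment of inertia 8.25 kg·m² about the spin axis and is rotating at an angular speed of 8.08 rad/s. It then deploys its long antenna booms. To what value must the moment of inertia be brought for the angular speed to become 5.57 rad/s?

With no external torque about the axis, L is conserved: I₁ω₁ = I₂ω₂.
I₂ = I₁ω₁ / ω₂ = (8.25)(8.08) / (5.57) = 11.97 kg·m².

I₂ ≈ 12.0 kg·m²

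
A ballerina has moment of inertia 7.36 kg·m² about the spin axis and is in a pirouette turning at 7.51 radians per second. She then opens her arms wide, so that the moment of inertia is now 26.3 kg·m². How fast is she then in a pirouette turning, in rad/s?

ω₂ ≈ 2.10 rad/s

Angular momentum about the spin axis is conserved since the torque about it is zero.
ω₂ = I₁ω₁ / I₂ = (7.360)(7.51 rad/s) / (26.30) = 2.102 rad/s.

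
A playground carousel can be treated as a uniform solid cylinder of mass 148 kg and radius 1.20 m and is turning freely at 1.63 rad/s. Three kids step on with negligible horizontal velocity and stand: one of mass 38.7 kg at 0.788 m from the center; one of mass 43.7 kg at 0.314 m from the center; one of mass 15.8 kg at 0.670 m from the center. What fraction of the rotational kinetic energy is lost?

No external torque acts about the center; L_before = L_after.
I_p = ½(148)(1.20)² = 106.6 kg·m².
Added inertia Σmr² = (38.7)(0.788)² + (43.7)(0.314)² + (15.8)(0.670)² = 35.43 kg·m²; I_f = 106.6 + 35.43 = 142.0 kg·m².
ω_f = I_p ω_i / I_f = (106.6)(1.63) / 142.0 = 1.223 rad/s.
KE_i = ½(106.6)(1.630 rad/s)² = 141.6 J; KE_f = ½(142.0)(1.223)² = 106.2 J.
Fraction lost = 0.2495.

fraction ≈ 0.250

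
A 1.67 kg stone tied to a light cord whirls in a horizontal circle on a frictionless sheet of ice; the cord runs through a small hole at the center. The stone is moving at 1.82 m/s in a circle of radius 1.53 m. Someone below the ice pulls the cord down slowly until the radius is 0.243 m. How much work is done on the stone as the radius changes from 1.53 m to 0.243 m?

W ≈ 107 J

Central (radial) force ⇒ zero torque about the center ⇒ m v r is constant.
v₂ = v₁ r₁ / r₂ = (1.82)(1.53) / (0.243) = 11.46 m/s.
W = ΔKE = ½m(v₂² − v₁²) = 106.9 J.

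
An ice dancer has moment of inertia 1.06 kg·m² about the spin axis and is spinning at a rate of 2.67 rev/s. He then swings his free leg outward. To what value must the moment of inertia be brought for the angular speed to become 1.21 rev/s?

No external torque acts about the spin axis, so angular momentum is conserved.
I₂ = I₁ω₁ / ω₂ = (1.06)(2.67) / (1.21) = 2.339 kg·m².

I₂ ≈ 2.34 kg·m²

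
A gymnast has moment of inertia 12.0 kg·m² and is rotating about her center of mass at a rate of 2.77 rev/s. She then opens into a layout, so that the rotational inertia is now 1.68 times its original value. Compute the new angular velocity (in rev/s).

Angular momentum about the spin axis is conserved since the torque about it is zero.
I₂ = 1.68 × 12.0 = 20.16 kg·m².
ω₂ = I₁ω₁ / I₂ = (12.00)(2.77 rev/s) / (20.16) = 1.649 rev/s.

ω₂ ≈ 1.65 rev/s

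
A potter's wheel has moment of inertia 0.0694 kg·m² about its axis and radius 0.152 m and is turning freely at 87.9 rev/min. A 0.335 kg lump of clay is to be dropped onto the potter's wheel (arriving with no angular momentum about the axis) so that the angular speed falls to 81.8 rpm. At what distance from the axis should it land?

No external torque acts about the axis; L_before = L_after.
I_p ω_i = (I_p + m r²) ω_f ⇒ m r² = I_p(ω_i/ω_f − 1) = 0.06940(87.9/81.8 − 1) = 0.005175 kg·m².
r = √(0.005175/0.335) = 0.1243 m.

r ≈ 0.124 m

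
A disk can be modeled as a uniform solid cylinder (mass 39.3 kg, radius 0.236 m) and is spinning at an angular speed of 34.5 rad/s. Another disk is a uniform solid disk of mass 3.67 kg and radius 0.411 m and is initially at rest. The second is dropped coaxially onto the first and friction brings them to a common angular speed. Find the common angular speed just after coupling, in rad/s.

|ω_f| ≈ 26.9 rad/s

The coupling torques are internal; angular momentum about the shared axis is conserved.
Moments of inertia: I_A = ½(39.3)(0.236)² = 1.094 kg·m²; I_B = ½(3.67)(0.411)² = 0.3100 kg·m².
Taking A's sense as positive: L = (1.094)(34.5) = 37.76 kg·m²·rad/s.
Combined I = 1.094 + 0.3100 = 1.404 kg·m².
ω_f = L / I = 37.76 / 1.404 = 26.89 rad/s.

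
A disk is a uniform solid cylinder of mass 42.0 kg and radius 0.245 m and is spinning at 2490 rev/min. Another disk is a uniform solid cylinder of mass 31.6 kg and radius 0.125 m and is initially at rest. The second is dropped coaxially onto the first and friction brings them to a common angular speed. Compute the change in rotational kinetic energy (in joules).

ΔKE ≈ -7020 J

No external torque acts about the common axis, so total angular momentum is conserved.
Moments of inertia: I_A = ½(42.0)(0.245)² = 1.261 kg·m²; I_B = ½(31.6)(0.125)² = 0.2469 kg·m².
Taking A's sense as positive: L = (1.261)(2490) = 3139 kg·m²·rpm.
Combined I = 1.261 + 0.2469 = 1.507 kg·m².
ω_f = L / I = 3139 / 1.507 = 2082 rpm.
KE_i = ½ΣIω² = 42850 J; KE_f = ½(1.507)(218.0)² = 35830 J.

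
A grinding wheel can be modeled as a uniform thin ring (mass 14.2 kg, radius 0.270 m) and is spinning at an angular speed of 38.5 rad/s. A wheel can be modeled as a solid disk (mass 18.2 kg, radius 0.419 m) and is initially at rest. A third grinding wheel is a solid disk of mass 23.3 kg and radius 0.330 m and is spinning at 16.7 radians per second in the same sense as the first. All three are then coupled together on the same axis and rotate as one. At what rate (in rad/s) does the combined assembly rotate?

No external torque acts about the common axis, so total angular momentum is conserved.
Moments of inertia: I_A = (14.2)(0.270)² = 1.035 kg·m²; I_B = ½(18.2)(0.419)² = 1.598 kg·m²; I_C = ½(23.3)(0.330)² = 1.269 kg·m².
Taking A's sense as positive: L = (1.035)(38.5) + (1.269)(16.7) = 61.04 kg·m²·rad/s.
Combined I = 1.035 + 1.598 + 1.269 = 3.901 kg·m².
ω_f = L / I = 61.04 / 3.901 = 15.65 rad/s.

|ω_f| ≈ 15.6 rad/s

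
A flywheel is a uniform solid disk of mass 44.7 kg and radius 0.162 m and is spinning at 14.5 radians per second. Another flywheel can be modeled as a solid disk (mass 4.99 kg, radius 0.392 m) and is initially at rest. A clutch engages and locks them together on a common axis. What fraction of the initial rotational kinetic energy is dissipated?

fraction ≈ 0.395

The coupling torques are internal; angular momentum about the shared axis is conserved.
Moments of inertia: I_A = ½(44.7)(0.162)² = 0.5866 kg·m²; I_B = ½(4.99)(0.392)² = 0.3834 kg·m².
Taking A's sense as positive: L = (0.5866)(14.5) = 8.505 kg·m²·rad/s.
Combined I = 0.5866 + 0.3834 = 0.9699 kg·m².
ω_f = L / I = 8.505 / 0.9699 = 8.769 rad/s.
KE_i = ½ΣIω² = 61.66 J; KE_f = ½(0.9699)(8.769)² = 37.29 J.
Fraction dissipated = (KE_i − KE_f)/KE_i = 0.3953.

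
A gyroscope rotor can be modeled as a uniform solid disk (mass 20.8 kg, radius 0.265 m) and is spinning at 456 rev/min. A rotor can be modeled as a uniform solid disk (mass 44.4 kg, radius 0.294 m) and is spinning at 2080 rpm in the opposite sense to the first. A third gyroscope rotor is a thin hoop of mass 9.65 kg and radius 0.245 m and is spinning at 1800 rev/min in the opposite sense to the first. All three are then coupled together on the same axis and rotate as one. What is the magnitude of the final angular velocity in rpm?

The coupling torques are internal; angular momentum about the shared axis is conserved.
Moments of inertia: I_A = ½(20.8)(0.265)² = 0.7303 kg·m²; I_B = ½(44.4)(0.294)² = 1.919 kg·m²; I_C = (9.65)(0.245)² = 0.5792 kg·m².
Taking A's sense as positive: L = (0.7303)(456) − (1.919)(2080) − (0.5792)(1800) = -4701 kg·m²·rpm.
Combined I = 0.7303 + 1.919 + 0.5792 = 3.228 kg·m².
ω_f = L / I = -4701 / 3.228 = -1456 rpm.

|ω_f| ≈ 1460 rpm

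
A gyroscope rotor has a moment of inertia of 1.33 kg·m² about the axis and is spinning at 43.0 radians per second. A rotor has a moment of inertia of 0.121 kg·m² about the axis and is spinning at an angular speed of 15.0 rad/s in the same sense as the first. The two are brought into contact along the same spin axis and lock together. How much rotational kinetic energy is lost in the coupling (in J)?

The coupling torques are internal; angular momentum about the shared axis is conserved.
Taking A's sense as positive: L = (1.330)(43.0) + (0.1210)(15.0) = 59.01 kg·m²·rad/s.
Combined I = 1.330 + 0.1210 = 1.451 kg·m².
ω_f = L / I = 59.01 / 1.451 = 40.67 rad/s.
KE_i = ½ΣIω² = 1243 J; KE_f = ½(1.451)(40.67)² = 1200 J.

ΔKE lost ≈ 43.5 J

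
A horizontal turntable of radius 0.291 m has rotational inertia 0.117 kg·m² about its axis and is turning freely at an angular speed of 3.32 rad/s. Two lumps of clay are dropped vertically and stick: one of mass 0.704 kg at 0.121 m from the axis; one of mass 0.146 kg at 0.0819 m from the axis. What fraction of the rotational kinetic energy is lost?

No external torque acts about the axis; L_before = L_after.
Added inertia Σmr² = (0.704)(0.121)² + (0.146)(0.0819)² = 0.01129 kg·m²; I_f = 0.1170 + 0.01129 = 0.1283 kg·m².
ω_f = I_p ω_i / I_f = (0.1170)(3.32) / 0.1283 = 3.028 rad/s.
KE_i = ½(0.1170)(3.320 rad/s)² = 0.6448 J; KE_f = ½(0.1283)(3.028)² = 0.5881 J.
Fraction lost = 0.08798.

fraction ≈ 0.0880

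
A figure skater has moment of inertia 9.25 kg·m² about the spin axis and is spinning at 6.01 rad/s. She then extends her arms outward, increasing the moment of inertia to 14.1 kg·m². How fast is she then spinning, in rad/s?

No external torque acts about the spin axis, so angular momentum is conserved.
ω₂ = I₁ω₁ / I₂ = (9.250)(6.01 rad/s) / (14.10) = 3.943 rad/s.

ω₂ ≈ 3.94 rad/s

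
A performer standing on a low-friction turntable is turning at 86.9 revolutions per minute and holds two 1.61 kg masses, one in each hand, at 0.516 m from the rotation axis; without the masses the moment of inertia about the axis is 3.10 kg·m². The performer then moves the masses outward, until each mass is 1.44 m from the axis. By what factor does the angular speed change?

ω₂/ω₁ ≈ 0.405

With no external torque about the axis, L is conserved: I₁ω₁ = I₂ω₂.
I₁ = 3.10 + 2(1.61)(0.516)² = 3.957 kg·m²; I₂ = 3.10 + 2(1.61)(1.44)² = 9.777 kg·m².
ω₂/ω₁ = I₁/I₂ = 3.957 / 9.777 = 0.4048.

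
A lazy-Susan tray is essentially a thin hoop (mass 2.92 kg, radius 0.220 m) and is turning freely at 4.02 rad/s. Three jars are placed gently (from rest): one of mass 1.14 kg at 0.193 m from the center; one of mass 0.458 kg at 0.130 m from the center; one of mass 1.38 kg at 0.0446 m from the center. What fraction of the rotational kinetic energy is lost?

The added mass arrives with no angular momentum about the center, and any external torque about the center is negligible, so the system's angular momentum is conserved.
I_p = (2.92)(0.220)² = 0.1413 kg·m².
Added inertia Σmr² = (1.14)(0.193)² + (0.458)(0.130)² + (1.38)(0.0446)² = 0.05295 kg·m²; I_f = 0.1413 + 0.05295 = 0.1943 kg·m².
ω_f = I_p ω_i / I_f = (0.1413)(4.02) / 0.1943 = 2.924 rad/s.
KE_i = ½(0.1413)(4.020 rad/s)² = 1.142 J; KE_f = ½(0.1943)(2.924)² = 0.8307 J.
Fraction lost = 0.2725.

fraction ≈ 0.273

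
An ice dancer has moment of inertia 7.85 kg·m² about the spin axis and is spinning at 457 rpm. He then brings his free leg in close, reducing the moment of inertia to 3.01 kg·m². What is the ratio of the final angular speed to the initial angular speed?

ω₂/ω₁ ≈ 2.61

Angular momentum about the spin axis is conserved since the torque about it is zero.
ω₂/ω₁ = I₁/I₂ = 7.850 / 3.010 = 2.608.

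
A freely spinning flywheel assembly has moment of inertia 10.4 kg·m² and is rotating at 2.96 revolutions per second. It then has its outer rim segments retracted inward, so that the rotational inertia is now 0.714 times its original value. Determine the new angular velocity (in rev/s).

With no external torque about the axis, L is conserved: I₁ω₁ = I₂ω₂.
I₂ = 0.714 × 10.4 = 7.426 kg·m².
ω₂ = I₁ω₁ / I₂ = (10.40)(2.96 rev/s) / (7.426) = 4.146 rev/s.

ω₂ ≈ 4.15 rev/s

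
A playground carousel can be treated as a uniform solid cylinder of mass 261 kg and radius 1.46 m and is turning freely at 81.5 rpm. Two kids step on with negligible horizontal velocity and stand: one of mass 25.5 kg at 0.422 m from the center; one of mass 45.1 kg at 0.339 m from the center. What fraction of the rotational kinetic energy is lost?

fraction ≈ 0.0338

The added mass arrives with no angular momentum about the center, and any external torque about the center is negligible, so the system's angular momentum is conserved.
I_p = ½(261)(1.46)² = 278.2 kg·m².
Added inertia Σmr² = (25.5)(0.422)² + (45.1)(0.339)² = 9.724 kg·m²; I_f = 278.2 + 9.724 = 287.9 kg·m².
ω_f = I_p ω_i / I_f = (278.2)(81.5) / 287.9 = 78.75 rpm.
KE_i = ½(278.2)(8.535 rad/s)² = 10130 J; KE_f = ½(287.9)(8.246)² = 9789 J.
Fraction lost = 0.03378.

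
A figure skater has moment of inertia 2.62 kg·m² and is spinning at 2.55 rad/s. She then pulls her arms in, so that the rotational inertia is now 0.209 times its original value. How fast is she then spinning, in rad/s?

No external torque acts about the spin axis, so angular momentum is conserved.
I₂ = 0.209 × 2.62 = 0.5476 kg·m².
ω₂ = I₁ω₁ / I₂ = (2.620)(2.55 rad/s) / (0.5476) = 12.20 rad/s.

ω₂ ≈ 12.2 rad/s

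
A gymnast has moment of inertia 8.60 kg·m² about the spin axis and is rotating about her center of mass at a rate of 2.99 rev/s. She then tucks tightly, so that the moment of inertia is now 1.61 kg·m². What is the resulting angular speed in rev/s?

ω₂ ≈ 16.0 rev/s

No external torque acts about the spin axis, so angular momentum is conserved.
ω₂ = I₁ω₁ / I₂ = (8.600)(2.99 rev/s) / (1.610) = 15.97 rev/s.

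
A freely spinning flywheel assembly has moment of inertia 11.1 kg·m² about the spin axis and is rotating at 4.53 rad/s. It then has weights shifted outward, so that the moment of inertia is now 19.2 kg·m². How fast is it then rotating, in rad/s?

No external torque acts about the spin axis, so angular momentum is conserved.
ω₂ = I₁ω₁ / I₂ = (11.10)(4.53 rad/s) / (19.20) = 2.619 rad/s.

ω₂ ≈ 2.62 rad/s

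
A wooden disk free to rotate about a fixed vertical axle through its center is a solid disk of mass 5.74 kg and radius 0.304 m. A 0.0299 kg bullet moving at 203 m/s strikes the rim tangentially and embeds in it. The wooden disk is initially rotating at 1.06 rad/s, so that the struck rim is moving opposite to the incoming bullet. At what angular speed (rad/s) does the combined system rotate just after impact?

The axle reaction passes through the axle and exerts no torque about it; angular momentum about the axle is conserved through the impact.
I_p = ½(5.74)(0.304)² = 0.2652 kg·m². Taking the sense of the bullet's angular momentum as positive, L_{bullet} = m v R = (0.0299)(203)(0.304) = 1.845 kg·m²/s.
L_i = −I_p ω_p + m v R = −(0.2652)(1.06) + 1.845 = 1.564 kg·m²/s.
After sticking, I_f = I_p + m R² = 0.2652 + (0.0299)(0.304)² = 0.2680 kg·m².
ω_f = L_i / I_f = 1.564 / 0.2680 = 5.836 rad/s.

|ω_f| ≈ 5.84 rad/s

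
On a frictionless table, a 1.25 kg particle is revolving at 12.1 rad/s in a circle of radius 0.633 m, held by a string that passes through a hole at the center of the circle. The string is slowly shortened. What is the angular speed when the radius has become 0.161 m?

ω₂ ≈ 187 rad/s

The constraining force is radial, so m r² ω about the center is conserved.
ω₂ = ω₁ (r₁/r₂)² = (12.1)(0.633/0.161)² = 187.0 rad/s.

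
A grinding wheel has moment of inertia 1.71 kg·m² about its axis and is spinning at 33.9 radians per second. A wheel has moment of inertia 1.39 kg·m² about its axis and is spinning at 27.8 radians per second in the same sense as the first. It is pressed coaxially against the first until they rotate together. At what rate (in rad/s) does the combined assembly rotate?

No external torque acts about the common axis, so total angular momentum is conserved.
Taking A's sense as positive: L = (1.710)(33.9) + (1.390)(27.8) = 96.61 kg·m²·rad/s.
Combined I = 1.710 + 1.390 = 3.100 kg·m².
ω_f = L / I = 96.61 / 3.100 = 31.16 rad/s.

|ω_f| ≈ 31.2 rad/s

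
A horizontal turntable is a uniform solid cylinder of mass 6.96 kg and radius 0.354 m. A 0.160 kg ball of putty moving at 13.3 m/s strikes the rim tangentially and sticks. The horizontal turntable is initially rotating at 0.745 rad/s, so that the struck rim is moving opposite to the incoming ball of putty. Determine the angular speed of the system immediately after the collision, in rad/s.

|ω_f| ≈ 0.939 rad/s

The axle reaction passes through the axle and exerts no torque about it; angular momentum about the axle is conserved through the impact.
I_p = ½(6.96)(0.354)² = 0.4361 kg·m². Taking the sense of the ball of putty's angular momentum as positive, L_{ball} = m v R = (0.160)(13.3)(0.354) = 0.7533 kg·m²/s.
L_i = −I_p ω_p + m v R = −(0.4361)(0.745) + 0.7533 = 0.4284 kg·m²/s.
After sticking, I_f = I_p + m R² = 0.4361 + (0.160)(0.354)² = 0.4562 kg·m².
ω_f = L_i / I_f = 0.4284 / 0.4562 = 0.9392 rad/s.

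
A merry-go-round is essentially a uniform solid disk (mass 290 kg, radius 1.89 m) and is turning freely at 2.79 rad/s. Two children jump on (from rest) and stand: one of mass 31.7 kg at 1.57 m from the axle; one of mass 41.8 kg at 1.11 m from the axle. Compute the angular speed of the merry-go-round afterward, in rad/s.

ω_f ≈ 2.23 rad/s

The added mass arrives with no angular momentum about the axle, and any external torque about the axle is negligible, so the system's angular momentum is conserved.
I_p = ½(290)(1.89)² = 518.0 kg·m².
Added inertia Σmr² = (31.7)(1.57)² + (41.8)(1.11)² = 129.6 kg·m²; I_f = 518.0 + 129.6 = 647.6 kg·m².
ω_f = I_p ω_i / I_f = (518.0)(2.79) / 647.6 = 2.231 rad/s.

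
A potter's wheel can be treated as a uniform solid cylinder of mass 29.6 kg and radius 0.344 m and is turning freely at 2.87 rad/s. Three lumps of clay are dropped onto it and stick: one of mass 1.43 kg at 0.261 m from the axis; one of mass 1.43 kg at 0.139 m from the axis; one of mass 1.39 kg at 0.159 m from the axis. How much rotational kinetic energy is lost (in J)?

No external torque acts about the axis; L_before = L_after.
I_p = ½(29.6)(0.344)² = 1.751 kg·m².
Added inertia Σmr² = (1.43)(0.261)² + (1.43)(0.139)² + (1.39)(0.159)² = 0.1602 kg·m²; I_f = 1.751 + 0.1602 = 1.912 kg·m².
ω_f = I_p ω_i / I_f = (1.751)(2.87) / 1.912 = 2.630 rad/s.
KE_i = ½(1.751)(2.870 rad/s)² = 7.213 J; KE_f = ½(1.912)(2.630)² = 6.609 J.

energy lost ≈ 0.604 J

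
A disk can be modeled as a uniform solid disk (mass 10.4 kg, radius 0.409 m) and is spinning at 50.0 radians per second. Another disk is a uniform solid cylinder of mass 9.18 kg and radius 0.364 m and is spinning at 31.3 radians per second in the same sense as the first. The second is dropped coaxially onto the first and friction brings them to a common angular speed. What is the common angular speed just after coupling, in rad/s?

The coupling torques are internal; angular momentum about the shared axis is conserved.
Moments of inertia: I_A = ½(10.4)(0.409)² = 0.8699 kg·m²; I_B = ½(9.18)(0.364)² = 0.6082 kg·m².
Taking A's sense as positive: L = (0.8699)(50.0) + (0.6082)(31.3) = 62.53 kg·m²·rad/s.
Combined I = 0.8699 + 0.6082 = 1.478 kg·m².
ω_f = L / I = 62.53 / 1.478 = 42.31 rad/s.

|ω_f| ≈ 42.3 rad/s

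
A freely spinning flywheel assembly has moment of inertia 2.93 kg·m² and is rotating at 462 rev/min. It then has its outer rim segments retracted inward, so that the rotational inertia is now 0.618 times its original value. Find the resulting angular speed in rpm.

No external torque acts about the spin axis, so angular momentum is conserved.
I₂ = 0.618 × 2.93 = 1.811 kg·m².
ω₂ = I₁ω₁ / I₂ = (2.930)(462 rpm) / (1.811) = 747.6 rpm.

ω₂ ≈ 748 rpm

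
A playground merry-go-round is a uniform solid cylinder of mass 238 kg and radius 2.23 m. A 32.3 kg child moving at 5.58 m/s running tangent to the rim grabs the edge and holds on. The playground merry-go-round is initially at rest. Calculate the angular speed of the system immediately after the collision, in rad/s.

The axle reaction passes through the axle and exerts no torque about it; angular momentum about the axle is conserved through the impact.
I_p = ½(238)(2.23)² = 591.8 kg·m². Taking the sense of the child's angular momentum as positive, L_{child} = m v R = (32.3)(5.58)(2.23) = 401.9 kg·m²/s.
L_i = 0 + 401.9 = 401.9 kg·m²/s.
After sticking, I_f = I_p + m R² = 591.8 + (32.3)(2.23)² = 752.4 kg·m².
ω_f = L_i / I_f = 401.9 / 752.4 = 0.5342 rad/s.

|ω_f| ≈ 0.534 rad/s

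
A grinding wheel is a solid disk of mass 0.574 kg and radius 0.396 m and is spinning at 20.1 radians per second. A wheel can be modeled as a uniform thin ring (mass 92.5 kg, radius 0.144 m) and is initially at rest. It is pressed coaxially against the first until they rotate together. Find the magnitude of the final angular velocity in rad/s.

No external torque acts about the common axis, so total angular momentum is conserved.
Moments of inertia: I_A = ½(0.574)(0.396)² = 0.04501 kg·m²; I_B = (92.5)(0.144)² = 1.918 kg·m².
Taking A's sense as positive: L = (0.04501)(20.1) = 0.9046 kg·m²·rad/s.
Combined I = 0.04501 + 1.918 = 1.963 kg·m².
ω_f = L / I = 0.9046 / 1.963 = 0.4608 rad/s.

|ω_f| ≈ 0.461 rad/s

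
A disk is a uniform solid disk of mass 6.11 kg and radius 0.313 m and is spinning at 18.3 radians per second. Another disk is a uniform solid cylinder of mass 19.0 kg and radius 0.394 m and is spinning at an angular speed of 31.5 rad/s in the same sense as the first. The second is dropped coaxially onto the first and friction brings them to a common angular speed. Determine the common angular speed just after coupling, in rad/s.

|ω_f| ≈ 29.3 rad/s

The coupling torques are internal; angular momentum about the shared axis is conserved.
Moments of inertia: I_A = ½(6.11)(0.313)² = 0.2993 kg·m²; I_B = ½(19.0)(0.394)² = 1.475 kg·m².
Taking A's sense as positive: L = (0.2993)(18.3) + (1.475)(31.5) = 51.93 kg·m²·rad/s.
Combined I = 0.2993 + 1.475 = 1.774 kg·m².
ω_f = L / I = 51.93 / 1.774 = 29.27 rad/s.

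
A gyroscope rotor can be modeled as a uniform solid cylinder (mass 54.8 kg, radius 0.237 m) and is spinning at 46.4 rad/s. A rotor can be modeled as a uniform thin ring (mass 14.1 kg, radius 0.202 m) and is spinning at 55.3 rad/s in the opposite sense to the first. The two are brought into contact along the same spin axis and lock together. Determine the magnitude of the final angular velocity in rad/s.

The coupling torques are internal; angular momentum about the shared axis is conserved.
Moments of inertia: I_A = ½(54.8)(0.237)² = 1.539 kg·m²; I_B = (14.1)(0.202)² = 0.5753 kg·m².
Taking A's sense as positive: L = (1.539)(46.4) − (0.5753)(55.3) = 39.59 kg·m²·rad/s.
Combined I = 1.539 + 0.5753 = 2.114 kg·m².
ω_f = L / I = 39.59 / 2.114 = 18.73 rad/s.

|ω_f| ≈ 18.7 rad/s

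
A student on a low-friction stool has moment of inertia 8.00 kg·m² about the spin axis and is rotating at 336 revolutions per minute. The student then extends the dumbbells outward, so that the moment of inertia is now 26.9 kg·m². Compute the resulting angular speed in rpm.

ω₂ ≈ 99.9 rpm

No external torque acts about the spin axis, so angular momentum is conserved.
ω₂ = I₁ω₁ / I₂ = (8.000)(336 rpm) / (26.90) = 99.93 rpm.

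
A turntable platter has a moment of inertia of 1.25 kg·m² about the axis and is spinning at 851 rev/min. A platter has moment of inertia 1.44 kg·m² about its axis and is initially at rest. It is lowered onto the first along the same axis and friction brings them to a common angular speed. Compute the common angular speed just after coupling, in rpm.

|ω_f| ≈ 395 rpm

No external torque acts about the common axis, so total angular momentum is conserved.
Taking A's sense as positive: L = (1.250)(851) = 1064 kg·m²·rpm.
Combined I = 1.250 + 1.440 = 2.690 kg·m².
ω_f = L / I = 1064 / 2.690 = 395.4 rpm.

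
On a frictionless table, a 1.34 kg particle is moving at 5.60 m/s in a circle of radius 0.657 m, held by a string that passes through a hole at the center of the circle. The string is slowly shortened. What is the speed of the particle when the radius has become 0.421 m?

The only horizontal force on the mass is along the cord (radial), so it exerts no torque about the hole and angular momentum m v r is conserved.
v₂ = v₁ r₁ / r₂ = (5.60)(0.657) / (0.421) = 8.739 m/s.

v₂ ≈ 8.74 m/s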